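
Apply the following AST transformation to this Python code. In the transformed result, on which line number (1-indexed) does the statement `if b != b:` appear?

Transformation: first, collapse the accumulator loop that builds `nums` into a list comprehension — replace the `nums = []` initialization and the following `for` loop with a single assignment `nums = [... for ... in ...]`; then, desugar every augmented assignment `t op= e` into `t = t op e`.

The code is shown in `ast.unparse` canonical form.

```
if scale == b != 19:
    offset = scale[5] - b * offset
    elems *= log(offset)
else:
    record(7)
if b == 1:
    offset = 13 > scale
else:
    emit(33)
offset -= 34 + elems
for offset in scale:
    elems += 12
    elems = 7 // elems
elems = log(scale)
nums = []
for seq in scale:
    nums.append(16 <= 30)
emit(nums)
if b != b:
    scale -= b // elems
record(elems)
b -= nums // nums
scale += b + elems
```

Transformed code:
if scale == b != 19:
    offset = scale[5] - b * offset
    elems = elems * log(offset)
else:
    record(7)
if b == 1:
    offset = 13 > scale
else:
    emit(33)
offset = offset - (34 + elems)
for offset in scale:
    elems = elems + 12
    elems = 7 // elems
elems = log(scale)
nums = [16 <= 30 for seq in scale]
emit(nums)
if b != b:
    scale = scale - b // elems
record(elems)
b = b - nums // nums
scale = scale + (b + elems)

17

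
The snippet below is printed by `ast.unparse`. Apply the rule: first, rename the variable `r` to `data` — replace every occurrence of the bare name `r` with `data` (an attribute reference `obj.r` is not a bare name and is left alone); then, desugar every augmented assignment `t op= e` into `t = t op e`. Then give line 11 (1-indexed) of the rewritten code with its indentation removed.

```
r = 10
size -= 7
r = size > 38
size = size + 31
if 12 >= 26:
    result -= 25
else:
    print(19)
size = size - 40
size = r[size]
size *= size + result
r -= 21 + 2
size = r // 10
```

Transformed code:
data = 10
size = size - 7
data = size > 38
size = size + 31
if 12 >= 26:
    result = result - 25
else:
    print(19)
size = size - 40
size = data[size]
size = size * (size + result)
data = data - (21 + 2)
size = data // 10

size = size * (size + result)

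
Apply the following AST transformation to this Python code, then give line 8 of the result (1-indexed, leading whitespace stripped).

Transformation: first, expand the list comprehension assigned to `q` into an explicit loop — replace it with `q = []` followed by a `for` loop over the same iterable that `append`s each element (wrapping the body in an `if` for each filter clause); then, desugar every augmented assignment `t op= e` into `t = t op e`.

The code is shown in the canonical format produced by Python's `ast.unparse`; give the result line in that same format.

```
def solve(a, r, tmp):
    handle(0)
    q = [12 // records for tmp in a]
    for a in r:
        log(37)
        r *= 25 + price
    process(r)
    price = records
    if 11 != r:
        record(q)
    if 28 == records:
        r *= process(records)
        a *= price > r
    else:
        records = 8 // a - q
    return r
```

r = r * (25 + price)

Transformed code:
def solve(a, r, tmp):
    handle(0)
    q = []
    for tmp in a:
        q.append(12 // records)
    for a in r:
        log(37)
        r = r * (25 + price)
    process(r)
    price = records
    if 11 != r:
        record(q)
    if 28 == records:
        r = r * process(records)
        a = a * (price > r)
    else:
        records = 8 // a - q
    return r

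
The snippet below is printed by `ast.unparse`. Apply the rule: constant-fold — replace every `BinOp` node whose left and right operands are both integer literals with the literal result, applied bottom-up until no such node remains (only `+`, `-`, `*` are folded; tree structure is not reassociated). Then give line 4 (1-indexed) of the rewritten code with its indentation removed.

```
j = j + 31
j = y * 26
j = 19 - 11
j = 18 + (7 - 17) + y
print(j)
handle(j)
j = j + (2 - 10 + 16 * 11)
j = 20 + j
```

Transformed code:
j = j + 31
j = y * 26
j = 8
j = 8 + y
print(j)
handle(j)
j = j + 168
j = 20 + j

j = 8 + y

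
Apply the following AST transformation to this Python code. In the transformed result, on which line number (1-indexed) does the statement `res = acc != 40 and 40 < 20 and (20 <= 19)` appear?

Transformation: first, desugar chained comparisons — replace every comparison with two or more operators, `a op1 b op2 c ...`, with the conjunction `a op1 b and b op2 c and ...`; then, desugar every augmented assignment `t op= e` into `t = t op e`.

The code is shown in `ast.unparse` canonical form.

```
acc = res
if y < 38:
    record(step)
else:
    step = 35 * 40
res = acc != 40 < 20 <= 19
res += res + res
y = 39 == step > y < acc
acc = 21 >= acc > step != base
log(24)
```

6

Transformed code:
acc = res
if y < 38:
    record(step)
else:
    step = 35 * 40
res = acc != 40 and 40 < 20 and (20 <= 19)
res = res + (res + res)
y = 39 == step and step > y and (y < acc)
acc = 21 >= acc and acc > step and (step != base)
log(24)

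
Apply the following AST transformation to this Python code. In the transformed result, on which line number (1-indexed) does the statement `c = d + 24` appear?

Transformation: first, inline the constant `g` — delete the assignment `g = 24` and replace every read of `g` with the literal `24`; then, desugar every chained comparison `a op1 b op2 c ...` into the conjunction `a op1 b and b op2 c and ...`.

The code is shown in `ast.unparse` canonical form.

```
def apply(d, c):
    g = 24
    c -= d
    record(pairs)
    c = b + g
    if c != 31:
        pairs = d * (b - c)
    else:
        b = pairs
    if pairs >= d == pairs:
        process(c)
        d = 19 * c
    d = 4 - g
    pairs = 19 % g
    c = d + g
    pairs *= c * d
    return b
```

14

Transformed code:
def apply(d, c):
    c -= d
    record(pairs)
    c = b + 24
    if c != 31:
        pairs = d * (b - c)
    else:
        b = pairs
    if pairs >= d and d == pairs:
        process(c)
        d = 19 * c
    d = 4 - 24
    pairs = 19 % 24
    c = d + 24
    pairs *= c * d
    return b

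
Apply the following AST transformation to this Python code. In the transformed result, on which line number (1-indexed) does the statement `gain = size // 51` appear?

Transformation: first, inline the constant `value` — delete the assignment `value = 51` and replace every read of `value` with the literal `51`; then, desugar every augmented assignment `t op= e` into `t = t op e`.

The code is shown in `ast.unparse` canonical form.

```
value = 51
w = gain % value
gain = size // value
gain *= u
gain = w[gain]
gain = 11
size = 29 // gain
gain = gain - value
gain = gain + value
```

Transformed code:
w = gain % 51
gain = size // 51
gain = gain * u
gain = w[gain]
gain = 11
size = 29 // gain
gain = gain - 51
gain = gain + 51

2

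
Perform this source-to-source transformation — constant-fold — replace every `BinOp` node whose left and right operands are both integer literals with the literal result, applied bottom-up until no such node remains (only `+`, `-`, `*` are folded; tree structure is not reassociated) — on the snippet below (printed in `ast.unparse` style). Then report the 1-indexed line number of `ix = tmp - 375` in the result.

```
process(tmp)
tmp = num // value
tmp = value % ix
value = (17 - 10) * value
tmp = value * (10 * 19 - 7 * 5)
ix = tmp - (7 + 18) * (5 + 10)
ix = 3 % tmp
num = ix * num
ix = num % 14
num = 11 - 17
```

Transformed code:
process(tmp)
tmp = num // value
tmp = value % ix
value = 7 * value
tmp = value * 155
ix = tmp - 375
ix = 3 % tmp
num = ix * num
ix = num % 14
num = -6

6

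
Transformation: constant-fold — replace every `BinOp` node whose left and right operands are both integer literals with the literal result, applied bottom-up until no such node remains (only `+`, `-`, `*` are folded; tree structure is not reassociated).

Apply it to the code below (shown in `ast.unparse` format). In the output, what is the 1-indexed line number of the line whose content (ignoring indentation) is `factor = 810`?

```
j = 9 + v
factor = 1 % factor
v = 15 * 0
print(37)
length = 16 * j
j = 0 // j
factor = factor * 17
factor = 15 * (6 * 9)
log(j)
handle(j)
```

Transformed code:
j = 9 + v
factor = 1 % factor
v = 0
print(37)
length = 16 * j
j = 0 // j
factor = factor * 17
factor = 810
log(j)
handle(j)

8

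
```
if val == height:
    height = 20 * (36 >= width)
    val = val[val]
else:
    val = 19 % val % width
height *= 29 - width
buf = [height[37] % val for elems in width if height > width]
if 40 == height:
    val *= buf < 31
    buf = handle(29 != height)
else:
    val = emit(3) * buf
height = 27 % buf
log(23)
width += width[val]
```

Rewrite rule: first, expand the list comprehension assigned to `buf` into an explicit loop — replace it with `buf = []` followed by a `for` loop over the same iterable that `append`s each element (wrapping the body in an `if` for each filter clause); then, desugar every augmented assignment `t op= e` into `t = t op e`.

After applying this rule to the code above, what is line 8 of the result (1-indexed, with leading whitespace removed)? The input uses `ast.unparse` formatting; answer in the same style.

for elems in width:

Transformed code:
if val == height:
    height = 20 * (36 >= width)
    val = val[val]
else:
    val = 19 % val % width
height = height * (29 - width)
buf = []
for elems in width:
    if height > width:
        buf.append(height[37] % val)
if 40 == height:
    val = val * (buf < 31)
    buf = handle(29 != height)
else:
    val = emit(3) * buf
height = 27 % buf
log(23)
width = width + width[val]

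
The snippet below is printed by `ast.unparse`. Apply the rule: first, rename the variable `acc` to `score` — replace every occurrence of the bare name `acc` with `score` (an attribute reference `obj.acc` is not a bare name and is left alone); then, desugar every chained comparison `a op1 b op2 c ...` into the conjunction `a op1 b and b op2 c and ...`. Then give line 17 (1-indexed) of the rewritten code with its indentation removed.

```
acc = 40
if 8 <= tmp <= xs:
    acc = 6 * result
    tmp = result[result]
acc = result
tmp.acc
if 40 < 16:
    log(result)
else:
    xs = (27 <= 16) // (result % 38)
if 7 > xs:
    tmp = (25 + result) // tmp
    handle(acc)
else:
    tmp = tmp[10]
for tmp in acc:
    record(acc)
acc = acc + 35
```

record(score)

Transformed code:
score = 40
if 8 <= tmp and tmp <= xs:
    score = 6 * result
    tmp = result[result]
score = result
tmp.acc
if 40 < 16:
    log(result)
else:
    xs = (27 <= 16) // (result % 38)
if 7 > xs:
    tmp = (25 + result) // tmp
    handle(score)
else:
    tmp = tmp[10]
for tmp in score:
    record(score)
score = score + 35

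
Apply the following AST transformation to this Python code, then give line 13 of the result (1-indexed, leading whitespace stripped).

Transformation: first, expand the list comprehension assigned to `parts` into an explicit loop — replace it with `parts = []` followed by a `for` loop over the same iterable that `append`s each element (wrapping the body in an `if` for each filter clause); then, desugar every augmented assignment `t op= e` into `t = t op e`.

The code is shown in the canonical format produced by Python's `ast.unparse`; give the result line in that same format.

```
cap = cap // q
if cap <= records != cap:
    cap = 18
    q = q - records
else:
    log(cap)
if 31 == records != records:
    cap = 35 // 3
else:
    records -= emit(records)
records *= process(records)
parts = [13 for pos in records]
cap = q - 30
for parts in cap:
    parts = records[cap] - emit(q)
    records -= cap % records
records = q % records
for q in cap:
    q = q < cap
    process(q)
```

Transformed code:
cap = cap // q
if cap <= records != cap:
    cap = 18
    q = q - records
else:
    log(cap)
if 31 == records != records:
    cap = 35 // 3
else:
    records = records - emit(records)
records = records * process(records)
parts = []
for pos in records:
    parts.append(13)
cap = q - 30
for parts in cap:
    parts = records[cap] - emit(q)
    records = records - cap % records
records = q % records
for q in cap:
    q = q < cap
    process(q)

for pos in records:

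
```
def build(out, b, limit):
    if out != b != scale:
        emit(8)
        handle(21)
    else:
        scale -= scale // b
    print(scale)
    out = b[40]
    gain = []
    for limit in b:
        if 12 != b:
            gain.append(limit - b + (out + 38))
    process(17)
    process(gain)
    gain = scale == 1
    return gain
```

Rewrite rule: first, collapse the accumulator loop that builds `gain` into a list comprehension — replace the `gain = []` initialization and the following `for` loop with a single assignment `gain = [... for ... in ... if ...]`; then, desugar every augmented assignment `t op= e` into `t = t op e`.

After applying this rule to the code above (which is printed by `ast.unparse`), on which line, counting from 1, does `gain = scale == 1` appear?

12

Transformed code:
def build(out, b, limit):
    if out != b != scale:
        emit(8)
        handle(21)
    else:
        scale = scale - scale // b
    print(scale)
    out = b[40]
    gain = [limit - b + (out + 38) for limit in b if 12 != b]
    process(17)
    process(gain)
    gain = scale == 1
    return gain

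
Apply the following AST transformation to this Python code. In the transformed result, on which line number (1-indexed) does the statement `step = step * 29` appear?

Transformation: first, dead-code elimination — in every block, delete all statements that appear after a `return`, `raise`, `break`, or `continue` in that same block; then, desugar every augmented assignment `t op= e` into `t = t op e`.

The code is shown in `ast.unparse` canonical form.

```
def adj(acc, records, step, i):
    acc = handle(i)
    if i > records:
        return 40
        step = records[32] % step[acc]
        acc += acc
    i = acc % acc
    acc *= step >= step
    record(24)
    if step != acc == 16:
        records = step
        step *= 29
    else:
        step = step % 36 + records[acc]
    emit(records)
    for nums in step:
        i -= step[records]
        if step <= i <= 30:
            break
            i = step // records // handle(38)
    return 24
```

Transformed code:
def adj(acc, records, step, i):
    acc = handle(i)
    if i > records:
        return 40
    i = acc % acc
    acc = acc * (step >= step)
    record(24)
    if step != acc == 16:
        records = step
        step = step * 29
    else:
        step = step % 36 + records[acc]
    emit(records)
    for nums in step:
        i = i - step[records]
        if step <= i <= 30:
            break
    return 24

10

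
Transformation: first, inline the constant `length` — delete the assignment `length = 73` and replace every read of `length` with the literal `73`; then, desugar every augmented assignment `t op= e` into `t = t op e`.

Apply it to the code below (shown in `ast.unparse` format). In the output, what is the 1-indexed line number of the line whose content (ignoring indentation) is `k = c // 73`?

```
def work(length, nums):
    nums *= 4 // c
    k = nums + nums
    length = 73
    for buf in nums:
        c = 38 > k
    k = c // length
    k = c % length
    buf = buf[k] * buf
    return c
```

6

Transformed code:
def work(length, nums):
    nums = nums * (4 // c)
    k = nums + nums
    for buf in nums:
        c = 38 > k
    k = c // 73
    k = c % 73
    buf = buf[k] * buf
    return c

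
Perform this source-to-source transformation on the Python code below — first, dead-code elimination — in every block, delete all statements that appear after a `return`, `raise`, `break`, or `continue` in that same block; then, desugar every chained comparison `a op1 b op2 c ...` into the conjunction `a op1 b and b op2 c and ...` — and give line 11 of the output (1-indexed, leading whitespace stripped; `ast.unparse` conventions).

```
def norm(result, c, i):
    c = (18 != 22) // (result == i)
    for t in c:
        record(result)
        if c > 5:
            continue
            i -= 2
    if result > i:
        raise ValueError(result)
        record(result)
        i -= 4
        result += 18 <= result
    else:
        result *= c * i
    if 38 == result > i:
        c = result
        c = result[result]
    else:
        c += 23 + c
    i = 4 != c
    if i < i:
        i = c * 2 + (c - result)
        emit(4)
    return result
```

Transformed code:
def norm(result, c, i):
    c = (18 != 22) // (result == i)
    for t in c:
        record(result)
        if c > 5:
            continue
    if result > i:
        raise ValueError(result)
    else:
        result *= c * i
    if 38 == result and result > i:
        c = result
        c = result[result]
    else:
        c += 23 + c
    i = 4 != c
    if i < i:
        i = c * 2 + (c - result)
        emit(4)
    return result

if 38 == result and result > i:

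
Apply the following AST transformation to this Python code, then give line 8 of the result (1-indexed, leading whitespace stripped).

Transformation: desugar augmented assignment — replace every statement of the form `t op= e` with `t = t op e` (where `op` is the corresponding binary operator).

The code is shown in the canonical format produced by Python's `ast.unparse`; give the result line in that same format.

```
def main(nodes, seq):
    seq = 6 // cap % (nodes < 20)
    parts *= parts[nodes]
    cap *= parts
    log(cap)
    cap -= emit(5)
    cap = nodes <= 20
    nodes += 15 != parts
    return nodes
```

nodes = nodes + (15 != parts)

Transformed code:
def main(nodes, seq):
    seq = 6 // cap % (nodes < 20)
    parts = parts * parts[nodes]
    cap = cap * parts
    log(cap)
    cap = cap - emit(5)
    cap = nodes <= 20
    nodes = nodes + (15 != parts)
    return nodes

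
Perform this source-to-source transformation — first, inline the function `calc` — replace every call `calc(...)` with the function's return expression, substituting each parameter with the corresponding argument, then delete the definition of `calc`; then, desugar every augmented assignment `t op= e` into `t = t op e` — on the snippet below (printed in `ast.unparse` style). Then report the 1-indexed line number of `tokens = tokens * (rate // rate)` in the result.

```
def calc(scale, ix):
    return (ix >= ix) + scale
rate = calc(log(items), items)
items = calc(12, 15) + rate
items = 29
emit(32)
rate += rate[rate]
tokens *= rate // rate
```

Transformed code:
rate = (items >= items) + log(items)
items = (15 >= 15) + 12 + rate
items = 29
emit(32)
rate = rate + rate[rate]
tokens = tokens * (rate // rate)

6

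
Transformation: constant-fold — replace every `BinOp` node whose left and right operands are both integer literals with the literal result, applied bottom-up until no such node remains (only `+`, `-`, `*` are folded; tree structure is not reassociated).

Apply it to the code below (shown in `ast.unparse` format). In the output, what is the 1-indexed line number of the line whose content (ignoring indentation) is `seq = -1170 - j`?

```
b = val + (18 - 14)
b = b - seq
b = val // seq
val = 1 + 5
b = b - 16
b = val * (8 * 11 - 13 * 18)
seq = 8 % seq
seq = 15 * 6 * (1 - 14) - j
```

Transformed code:
b = val + 4
b = b - seq
b = val // seq
val = 6
b = b - 16
b = val * -146
seq = 8 % seq
seq = -1170 - j

8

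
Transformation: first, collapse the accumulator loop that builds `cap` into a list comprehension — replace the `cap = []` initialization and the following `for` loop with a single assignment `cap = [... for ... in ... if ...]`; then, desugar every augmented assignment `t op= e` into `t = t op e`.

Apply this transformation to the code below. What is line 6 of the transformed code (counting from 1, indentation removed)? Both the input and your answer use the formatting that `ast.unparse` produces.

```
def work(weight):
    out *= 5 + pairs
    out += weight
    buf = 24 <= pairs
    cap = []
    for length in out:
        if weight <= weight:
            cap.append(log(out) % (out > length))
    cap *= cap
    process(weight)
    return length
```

Transformed code:
def work(weight):
    out = out * (5 + pairs)
    out = out + weight
    buf = 24 <= pairs
    cap = [log(out) % (out > length) for length in out if weight <= weight]
    cap = cap * cap
    process(weight)
    return length

cap = cap * cap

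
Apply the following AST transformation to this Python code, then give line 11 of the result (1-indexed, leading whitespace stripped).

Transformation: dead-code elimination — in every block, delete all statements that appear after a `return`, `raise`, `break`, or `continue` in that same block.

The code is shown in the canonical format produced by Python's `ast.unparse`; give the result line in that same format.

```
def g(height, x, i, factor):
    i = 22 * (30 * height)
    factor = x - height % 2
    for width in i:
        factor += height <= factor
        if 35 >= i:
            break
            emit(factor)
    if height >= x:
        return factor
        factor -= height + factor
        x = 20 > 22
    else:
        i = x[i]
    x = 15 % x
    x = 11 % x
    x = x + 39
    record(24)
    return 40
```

i = x[i]

Transformed code:
def g(height, x, i, factor):
    i = 22 * (30 * height)
    factor = x - height % 2
    for width in i:
        factor += height <= factor
        if 35 >= i:
            break
    if height >= x:
        return factor
    else:
        i = x[i]
    x = 15 % x
    x = 11 % x
    x = x + 39
    record(24)
    return 40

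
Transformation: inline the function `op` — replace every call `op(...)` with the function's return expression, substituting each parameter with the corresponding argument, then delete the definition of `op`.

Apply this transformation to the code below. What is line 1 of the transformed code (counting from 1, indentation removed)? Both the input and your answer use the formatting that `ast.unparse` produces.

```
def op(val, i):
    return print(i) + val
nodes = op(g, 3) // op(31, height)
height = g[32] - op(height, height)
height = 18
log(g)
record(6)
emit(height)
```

Transformed code:
nodes = (print(3) + g) // (print(height) + 31)
height = g[32] - (print(height) + height)
height = 18
log(g)
record(6)
emit(height)

nodes = (print(3) + g) // (print(height) + 31)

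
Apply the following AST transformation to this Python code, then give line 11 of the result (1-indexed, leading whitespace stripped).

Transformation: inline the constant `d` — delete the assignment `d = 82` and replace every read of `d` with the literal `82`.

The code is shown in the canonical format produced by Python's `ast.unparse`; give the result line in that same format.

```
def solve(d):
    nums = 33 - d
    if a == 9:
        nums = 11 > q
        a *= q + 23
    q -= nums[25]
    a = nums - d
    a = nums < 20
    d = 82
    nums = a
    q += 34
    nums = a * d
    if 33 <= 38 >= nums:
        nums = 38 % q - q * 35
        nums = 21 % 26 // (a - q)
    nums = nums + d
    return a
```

Transformed code:
def solve(d):
    nums = 33 - 82
    if a == 9:
        nums = 11 > q
        a *= q + 23
    q -= nums[25]
    a = nums - 82
    a = nums < 20
    nums = a
    q += 34
    nums = a * 82
    if 33 <= 38 >= nums:
        nums = 38 % q - q * 35
        nums = 21 % 26 // (a - q)
    nums = nums + 82
    return a

nums = a * 82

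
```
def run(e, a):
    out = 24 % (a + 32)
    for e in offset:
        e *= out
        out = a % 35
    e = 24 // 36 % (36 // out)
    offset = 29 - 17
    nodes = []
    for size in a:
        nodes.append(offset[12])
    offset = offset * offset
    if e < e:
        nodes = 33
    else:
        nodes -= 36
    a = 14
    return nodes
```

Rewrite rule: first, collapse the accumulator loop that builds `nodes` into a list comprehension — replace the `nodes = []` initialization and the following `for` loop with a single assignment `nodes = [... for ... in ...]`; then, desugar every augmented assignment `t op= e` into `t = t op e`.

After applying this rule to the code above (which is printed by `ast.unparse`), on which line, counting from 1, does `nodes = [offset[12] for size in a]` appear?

8

Transformed code:
def run(e, a):
    out = 24 % (a + 32)
    for e in offset:
        e = e * out
        out = a % 35
    e = 24 // 36 % (36 // out)
    offset = 29 - 17
    nodes = [offset[12] for size in a]
    offset = offset * offset
    if e < e:
        nodes = 33
    else:
        nodes = nodes - 36
    a = 14
    return nodes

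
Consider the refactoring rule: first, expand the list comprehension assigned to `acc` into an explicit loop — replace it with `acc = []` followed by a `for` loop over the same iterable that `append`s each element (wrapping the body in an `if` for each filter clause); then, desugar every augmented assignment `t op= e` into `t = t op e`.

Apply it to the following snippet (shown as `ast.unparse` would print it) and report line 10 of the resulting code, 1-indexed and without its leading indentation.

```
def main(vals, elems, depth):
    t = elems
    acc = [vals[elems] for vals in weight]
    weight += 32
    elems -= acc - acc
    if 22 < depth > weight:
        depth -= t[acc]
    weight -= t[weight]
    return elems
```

Transformed code:
def main(vals, elems, depth):
    t = elems
    acc = []
    for vals in weight:
        acc.append(vals[elems])
    weight = weight + 32
    elems = elems - (acc - acc)
    if 22 < depth > weight:
        depth = depth - t[acc]
    weight = weight - t[weight]
    return elems

weight = weight - t[weight]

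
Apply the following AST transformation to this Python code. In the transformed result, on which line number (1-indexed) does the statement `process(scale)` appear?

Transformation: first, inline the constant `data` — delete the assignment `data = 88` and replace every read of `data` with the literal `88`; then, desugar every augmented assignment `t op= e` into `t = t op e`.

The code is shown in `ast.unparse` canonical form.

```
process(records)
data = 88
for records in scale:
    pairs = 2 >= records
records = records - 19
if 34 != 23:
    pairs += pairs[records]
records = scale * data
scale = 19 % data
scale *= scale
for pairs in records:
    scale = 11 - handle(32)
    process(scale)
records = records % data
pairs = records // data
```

12

Transformed code:
process(records)
for records in scale:
    pairs = 2 >= records
records = records - 19
if 34 != 23:
    pairs = pairs + pairs[records]
records = scale * 88
scale = 19 % 88
scale = scale * scale
for pairs in records:
    scale = 11 - handle(32)
    process(scale)
records = records % 88
pairs = records // 88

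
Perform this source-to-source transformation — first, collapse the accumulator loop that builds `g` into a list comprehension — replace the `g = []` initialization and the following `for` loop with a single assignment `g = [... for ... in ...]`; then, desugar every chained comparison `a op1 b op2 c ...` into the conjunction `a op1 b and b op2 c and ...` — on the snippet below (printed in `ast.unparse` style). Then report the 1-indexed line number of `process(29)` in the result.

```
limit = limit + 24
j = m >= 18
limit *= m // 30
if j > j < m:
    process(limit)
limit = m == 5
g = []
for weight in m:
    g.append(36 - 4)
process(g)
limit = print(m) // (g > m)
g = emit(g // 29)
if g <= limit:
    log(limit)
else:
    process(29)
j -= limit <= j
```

14

Transformed code:
limit = limit + 24
j = m >= 18
limit *= m // 30
if j > j and j < m:
    process(limit)
limit = m == 5
g = [36 - 4 for weight in m]
process(g)
limit = print(m) // (g > m)
g = emit(g // 29)
if g <= limit:
    log(limit)
else:
    process(29)
j -= limit <= j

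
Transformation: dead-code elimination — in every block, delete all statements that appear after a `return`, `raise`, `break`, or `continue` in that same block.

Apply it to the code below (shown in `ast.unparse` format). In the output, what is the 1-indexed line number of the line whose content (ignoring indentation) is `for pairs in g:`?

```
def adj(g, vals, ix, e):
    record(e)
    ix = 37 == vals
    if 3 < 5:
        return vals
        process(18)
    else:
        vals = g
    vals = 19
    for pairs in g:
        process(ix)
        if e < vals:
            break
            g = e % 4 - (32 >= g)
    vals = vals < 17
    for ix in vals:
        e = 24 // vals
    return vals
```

Transformed code:
def adj(g, vals, ix, e):
    record(e)
    ix = 37 == vals
    if 3 < 5:
        return vals
    else:
        vals = g
    vals = 19
    for pairs in g:
        process(ix)
        if e < vals:
            break
    vals = vals < 17
    for ix in vals:
        e = 24 // vals
    return vals

9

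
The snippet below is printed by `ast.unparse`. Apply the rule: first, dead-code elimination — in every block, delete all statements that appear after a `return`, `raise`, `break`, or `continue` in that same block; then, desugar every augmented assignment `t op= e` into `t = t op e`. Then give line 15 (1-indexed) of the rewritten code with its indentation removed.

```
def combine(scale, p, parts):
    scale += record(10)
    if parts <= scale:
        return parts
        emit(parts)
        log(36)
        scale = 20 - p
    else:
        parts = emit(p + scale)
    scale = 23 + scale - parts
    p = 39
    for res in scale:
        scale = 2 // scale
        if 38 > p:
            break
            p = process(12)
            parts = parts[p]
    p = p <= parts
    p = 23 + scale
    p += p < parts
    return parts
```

Transformed code:
def combine(scale, p, parts):
    scale = scale + record(10)
    if parts <= scale:
        return parts
    else:
        parts = emit(p + scale)
    scale = 23 + scale - parts
    p = 39
    for res in scale:
        scale = 2 // scale
        if 38 > p:
            break
    p = p <= parts
    p = 23 + scale
    p = p + (p < parts)
    return parts

p = p + (p < parts)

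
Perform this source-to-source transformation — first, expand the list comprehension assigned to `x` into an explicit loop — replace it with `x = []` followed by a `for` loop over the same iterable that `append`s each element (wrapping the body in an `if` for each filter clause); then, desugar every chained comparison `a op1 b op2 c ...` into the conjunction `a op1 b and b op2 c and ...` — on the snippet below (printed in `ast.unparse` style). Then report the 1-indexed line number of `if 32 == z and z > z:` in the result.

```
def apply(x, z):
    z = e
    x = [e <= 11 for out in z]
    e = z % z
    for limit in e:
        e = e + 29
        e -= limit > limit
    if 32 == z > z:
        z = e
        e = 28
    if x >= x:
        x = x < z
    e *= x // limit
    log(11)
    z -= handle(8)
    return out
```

10

Transformed code:
def apply(x, z):
    z = e
    x = []
    for out in z:
        x.append(e <= 11)
    e = z % z
    for limit in e:
        e = e + 29
        e -= limit > limit
    if 32 == z and z > z:
        z = e
        e = 28
    if x >= x:
        x = x < z
    e *= x // limit
    log(11)
    z -= handle(8)
    return out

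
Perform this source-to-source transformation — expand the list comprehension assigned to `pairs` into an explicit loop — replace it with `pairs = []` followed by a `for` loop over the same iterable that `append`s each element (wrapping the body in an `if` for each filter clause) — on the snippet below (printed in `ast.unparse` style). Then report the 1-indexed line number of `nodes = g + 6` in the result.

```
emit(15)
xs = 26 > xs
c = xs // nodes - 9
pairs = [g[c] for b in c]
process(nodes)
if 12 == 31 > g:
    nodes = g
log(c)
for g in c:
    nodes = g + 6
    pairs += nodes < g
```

Transformed code:
emit(15)
xs = 26 > xs
c = xs // nodes - 9
pairs = []
for b in c:
    pairs.append(g[c])
process(nodes)
if 12 == 31 > g:
    nodes = g
log(c)
for g in c:
    nodes = g + 6
    pairs += nodes < g

12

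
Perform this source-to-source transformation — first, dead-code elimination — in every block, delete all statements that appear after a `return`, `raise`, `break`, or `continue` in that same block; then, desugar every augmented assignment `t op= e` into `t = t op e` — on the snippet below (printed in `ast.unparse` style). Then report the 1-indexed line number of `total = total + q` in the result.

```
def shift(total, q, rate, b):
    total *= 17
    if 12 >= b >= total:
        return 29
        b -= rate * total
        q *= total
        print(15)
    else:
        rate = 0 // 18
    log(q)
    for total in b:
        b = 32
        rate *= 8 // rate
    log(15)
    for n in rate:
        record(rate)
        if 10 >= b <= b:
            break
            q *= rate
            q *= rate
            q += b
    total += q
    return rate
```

Transformed code:
def shift(total, q, rate, b):
    total = total * 17
    if 12 >= b >= total:
        return 29
    else:
        rate = 0 // 18
    log(q)
    for total in b:
        b = 32
        rate = rate * (8 // rate)
    log(15)
    for n in rate:
        record(rate)
        if 10 >= b <= b:
            break
    total = total + q
    return rate

16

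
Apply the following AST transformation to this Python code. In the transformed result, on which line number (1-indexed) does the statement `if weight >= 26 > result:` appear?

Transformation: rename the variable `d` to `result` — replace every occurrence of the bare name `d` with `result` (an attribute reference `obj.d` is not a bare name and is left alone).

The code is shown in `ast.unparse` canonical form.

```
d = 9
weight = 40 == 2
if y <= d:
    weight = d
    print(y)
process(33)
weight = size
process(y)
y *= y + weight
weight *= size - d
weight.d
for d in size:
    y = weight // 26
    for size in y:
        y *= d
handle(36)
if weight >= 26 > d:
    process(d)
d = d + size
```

17

Transformed code:
result = 9
weight = 40 == 2
if y <= result:
    weight = result
    print(y)
process(33)
weight = size
process(y)
y *= y + weight
weight *= size - result
weight.d
for result in size:
    y = weight // 26
    for size in y:
        y *= result
handle(36)
if weight >= 26 > result:
    process(result)
result = result + size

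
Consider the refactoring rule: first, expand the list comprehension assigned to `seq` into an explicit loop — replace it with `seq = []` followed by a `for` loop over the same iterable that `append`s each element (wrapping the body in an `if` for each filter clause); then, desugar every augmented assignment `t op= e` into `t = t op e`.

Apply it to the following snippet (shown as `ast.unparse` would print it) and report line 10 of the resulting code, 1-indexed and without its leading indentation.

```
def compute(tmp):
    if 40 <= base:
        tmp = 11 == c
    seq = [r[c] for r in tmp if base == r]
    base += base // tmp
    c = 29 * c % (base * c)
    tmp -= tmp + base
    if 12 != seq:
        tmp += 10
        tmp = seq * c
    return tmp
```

tmp = tmp - (tmp + base)

Transformed code:
def compute(tmp):
    if 40 <= base:
        tmp = 11 == c
    seq = []
    for r in tmp:
        if base == r:
            seq.append(r[c])
    base = base + base // tmp
    c = 29 * c % (base * c)
    tmp = tmp - (tmp + base)
    if 12 != seq:
        tmp = tmp + 10
        tmp = seq * c
    return tmp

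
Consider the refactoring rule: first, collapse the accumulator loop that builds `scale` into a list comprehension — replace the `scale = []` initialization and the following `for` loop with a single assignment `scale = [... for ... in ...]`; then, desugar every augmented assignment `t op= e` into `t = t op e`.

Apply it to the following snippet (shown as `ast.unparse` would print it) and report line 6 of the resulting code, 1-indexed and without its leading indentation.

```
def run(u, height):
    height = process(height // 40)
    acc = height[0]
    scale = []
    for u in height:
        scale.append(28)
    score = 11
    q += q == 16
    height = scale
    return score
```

q = q + (q == 16)

Transformed code:
def run(u, height):
    height = process(height // 40)
    acc = height[0]
    scale = [28 for u in height]
    score = 11
    q = q + (q == 16)
    height = scale
    return score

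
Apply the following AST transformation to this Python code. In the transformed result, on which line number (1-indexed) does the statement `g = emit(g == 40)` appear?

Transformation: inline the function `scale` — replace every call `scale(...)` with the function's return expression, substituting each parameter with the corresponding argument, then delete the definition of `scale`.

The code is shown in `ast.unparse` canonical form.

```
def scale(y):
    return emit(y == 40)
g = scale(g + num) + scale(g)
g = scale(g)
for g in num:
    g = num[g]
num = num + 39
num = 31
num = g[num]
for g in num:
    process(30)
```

Transformed code:
g = emit(g + num == 40) + emit(g == 40)
g = emit(g == 40)
for g in num:
    g = num[g]
num = num + 39
num = 31
num = g[num]
for g in num:
    process(30)

2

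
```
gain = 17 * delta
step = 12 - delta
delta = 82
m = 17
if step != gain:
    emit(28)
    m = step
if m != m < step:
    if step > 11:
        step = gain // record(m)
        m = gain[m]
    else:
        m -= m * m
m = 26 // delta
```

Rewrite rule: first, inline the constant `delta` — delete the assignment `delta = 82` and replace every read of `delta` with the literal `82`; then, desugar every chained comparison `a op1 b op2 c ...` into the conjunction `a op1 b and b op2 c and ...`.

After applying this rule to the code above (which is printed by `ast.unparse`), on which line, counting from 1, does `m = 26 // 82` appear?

13

Transformed code:
gain = 17 * 82
step = 12 - 82
m = 17
if step != gain:
    emit(28)
    m = step
if m != m and m < step:
    if step > 11:
        step = gain // record(m)
        m = gain[m]
    else:
        m -= m * m
m = 26 // 82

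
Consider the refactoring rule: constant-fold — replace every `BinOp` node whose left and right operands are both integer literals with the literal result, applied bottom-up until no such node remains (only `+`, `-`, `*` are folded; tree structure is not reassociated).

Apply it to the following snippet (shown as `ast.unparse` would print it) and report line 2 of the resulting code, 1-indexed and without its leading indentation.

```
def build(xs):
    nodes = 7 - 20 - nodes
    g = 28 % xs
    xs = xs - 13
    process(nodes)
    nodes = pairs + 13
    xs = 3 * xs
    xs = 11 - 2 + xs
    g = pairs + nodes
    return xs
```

Transformed code:
def build(xs):
    nodes = -13 - nodes
    g = 28 % xs
    xs = xs - 13
    process(nodes)
    nodes = pairs + 13
    xs = 3 * xs
    xs = 9 + xs
    g = pairs + nodes
    return xs

nodes = -13 - nodes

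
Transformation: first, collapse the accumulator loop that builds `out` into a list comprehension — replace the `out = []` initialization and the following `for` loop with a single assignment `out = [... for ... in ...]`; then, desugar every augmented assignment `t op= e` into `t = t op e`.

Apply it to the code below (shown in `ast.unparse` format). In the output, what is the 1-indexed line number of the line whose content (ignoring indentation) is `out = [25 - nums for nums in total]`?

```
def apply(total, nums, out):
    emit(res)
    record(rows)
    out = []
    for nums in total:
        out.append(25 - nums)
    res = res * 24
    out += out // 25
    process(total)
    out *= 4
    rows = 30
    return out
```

4

Transformed code:
def apply(total, nums, out):
    emit(res)
    record(rows)
    out = [25 - nums for nums in total]
    res = res * 24
    out = out + out // 25
    process(total)
    out = out * 4
    rows = 30
    return out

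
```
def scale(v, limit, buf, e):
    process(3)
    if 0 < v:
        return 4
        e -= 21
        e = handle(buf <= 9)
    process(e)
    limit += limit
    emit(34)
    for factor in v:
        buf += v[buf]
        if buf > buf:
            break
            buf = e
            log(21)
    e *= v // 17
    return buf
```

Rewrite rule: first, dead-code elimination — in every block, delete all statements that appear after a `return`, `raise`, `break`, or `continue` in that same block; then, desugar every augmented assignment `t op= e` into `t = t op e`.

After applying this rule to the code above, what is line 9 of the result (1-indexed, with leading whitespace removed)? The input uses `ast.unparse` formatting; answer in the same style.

buf = buf + v[buf]

Transformed code:
def scale(v, limit, buf, e):
    process(3)
    if 0 < v:
        return 4
    process(e)
    limit = limit + limit
    emit(34)
    for factor in v:
        buf = buf + v[buf]
        if buf > buf:
            break
    e = e * (v // 17)
    return buf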